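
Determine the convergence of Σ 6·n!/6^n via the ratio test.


aₙ = 6·n!/6^n
a_{n+1}/aₙ = (n+1)!/6^(n+1) × 6^n/n!  (constant 6 cancels)
= (n+1)/6
L = lim(n→∞) (n+1)/6 = ∞
L > 1 → series DIVERGES

Diverges (ratio test: L = ∞ > 1)


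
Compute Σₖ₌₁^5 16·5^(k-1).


Sₙ = 16×(5^5 - 1)/(5 - 1)
= 16×(3125 - 1)/4
= 16×3124/4
= 12496

S_5 = 12496


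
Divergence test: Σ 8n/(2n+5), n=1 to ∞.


lim(n→∞) 8n/(2n+5) = 8/2 = 4  (divide numerator and denominator by n)
lim aₙ = 4 ≠ 0 → series DIVERGES

Diverges (lim aₙ = 4 ≠ 0)


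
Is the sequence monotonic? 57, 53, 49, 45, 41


Differences: -4, -4, -4, -4
All differences < 0 → strictly DECREASING

Monotonically decreasing


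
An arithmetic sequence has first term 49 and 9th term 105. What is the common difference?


d = (aₙ - a₁)/(n-1)
= (105 - 49)/(9-1)
= 56/8 = 7

d = 7


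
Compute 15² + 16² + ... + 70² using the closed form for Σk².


Σₖ₌15^70 k² = Σₖ₌₁^70 k² − Σₖ₌₁^14 k²
= 70·71·141/6 − 14·15·29/6
= 116795 − 1015 = 115780

Σk² = 115780


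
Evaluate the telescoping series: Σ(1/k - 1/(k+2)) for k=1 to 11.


Telescoping with gap 2: two head and two tail terms survive.
= (1 + 1/2) - (1/12 + 1/13)
= 3/2 - 1/12 - 1/13 = 209/156

Sum = 209/156


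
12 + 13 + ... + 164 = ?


Σₖ₌12^164 k = Σₖ₌₁^164 k − Σₖ₌₁^11 k
= 164·165/2 − 11·12/2
= 13530 − 66 = 13464

Σk = 13464


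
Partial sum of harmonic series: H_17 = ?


H_17 = 1/1 + 1/2 + 1/3 + ... + 1/17
= 42142223/12252240
≈ 3.4396

H_17 = 42142223/12252240 ≈ 3.4396


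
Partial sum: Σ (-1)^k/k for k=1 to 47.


S = -1 + 1/2 - 1/3 + 1/4 - 1/5 + 1/6 - 1/7 + 1/8 ± ...
= -0.7037
(Full series converges to -ln(2) ≈ -0.6931)

S_47 = -0.7037


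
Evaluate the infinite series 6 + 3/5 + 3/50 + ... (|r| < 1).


S∞ = a₁/(1-r) = 6/(1 - 1/10)
= 6/(9/10)
= 20/3

S∞ = 20/3


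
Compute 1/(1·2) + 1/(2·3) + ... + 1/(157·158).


1/(k(k+1)) = 1/k - 1/(k+1) (partial fractions)
Telescoping: Σ = 1 - 1/158 = 157/158

Sum = 157/158


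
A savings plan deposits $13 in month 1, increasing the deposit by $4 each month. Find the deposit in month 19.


aₙ = a₁ + (n-1)d
= 13 + (19-1)×4
= 13 + 72
= 85

a_19 = 85


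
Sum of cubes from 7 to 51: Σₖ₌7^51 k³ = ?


Σₖ₌7^51 k³ = [51·52/2]² − [6·7/2]²
= 1758276 − 441 = 1757835

Σk³ = 1757835


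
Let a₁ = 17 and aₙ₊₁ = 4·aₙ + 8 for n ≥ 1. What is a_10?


Computing step by step:
a_1 = 17
a_2 = 76
a_3 = 312
a_4 = 1256
a_5 = 5032
a_6 = 20136
a_7 = 80552
a_8 = 322216
a_9 = 1288872
a_10 = 5155496


a_10 = 5155496


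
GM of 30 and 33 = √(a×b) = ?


GM = √(30×33) = √990 = 31.4643

GM = 31.4643


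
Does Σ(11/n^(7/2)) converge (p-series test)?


p-series test: Σ c/n^p converges if p > 1, diverges if p ≤ 1 (constant c > 0 doesn't affect convergence).
p = 7/2
7/2 > 1 → CONVERGES

Converges (p = 7/2 > 1)


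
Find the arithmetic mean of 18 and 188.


AM = (18 + 188)/2 = 206/2 = 103

AM = 103


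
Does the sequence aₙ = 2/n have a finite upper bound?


a₁ = 2, a₂ = 2/2, a₃ = 2/3, ...
0 < aₙ ≤ 2 for all n ≥ 1
Lower bound: 0, Upper bound: 2
The sequence IS bounded

Bounded (0 < aₙ ≤ 2)


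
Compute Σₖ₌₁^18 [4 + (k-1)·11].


aₙ = 4 + (18-1)×11 = 191
Sₙ = n(a₁+aₙ)/2 = 18×(4+191)/2
= 18×195/2 = 1755

S_18 = 1755


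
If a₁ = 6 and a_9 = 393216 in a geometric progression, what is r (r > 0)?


r^(n-1) = aₙ/a₁
r^8 = 393216/6 = 65536
r = 65536^(1/8)
= ±4; taking r > 0 gives r = 4

r = 4


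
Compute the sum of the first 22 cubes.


n(n+1)/2 = 22×23/2 = 253
Σk³ = 253² = 64009

Σk³ = 64009


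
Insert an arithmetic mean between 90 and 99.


AM = (90 + 99)/2 = 189/2 = 94.5

AM = 94.5


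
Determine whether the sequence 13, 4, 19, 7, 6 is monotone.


Differences: -9, 15, -12, -1
Difference at position 2 is +15 (> 0) but position 1 is -9 (< 0) — sequence both rises and falls
→ NOT monotonic

Not monotonic


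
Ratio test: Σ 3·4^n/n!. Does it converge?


aₙ = 3·4^n/n!
a_{n+1}/aₙ = 4^(n+1)/(n+1)! × n!/4^n  (constant 3 cancels)
= 4/(n+1)
L = lim(n→∞) 4/(n+1) = 0
L < 1 → series CONVERGES

Converges (ratio test: L = 0 < 1)


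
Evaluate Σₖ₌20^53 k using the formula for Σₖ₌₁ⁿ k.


Σₖ₌20^53 k = Σₖ₌₁^53 k − Σₖ₌₁^19 k
= 53·54/2 − 19·20/2
= 1431 − 190 = 1241

Σk = 1241


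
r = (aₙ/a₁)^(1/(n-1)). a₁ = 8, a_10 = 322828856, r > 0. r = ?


r^(n-1) = aₙ/a₁
r^9 = 322828856/8 = 40353607
r = 40353607^(1/9)
= 7

r = 7


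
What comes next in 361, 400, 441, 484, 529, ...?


Pattern: perfect squares: n²
Terms: 361, 400, 441, 484, 529
Next term = 576

Next term = 576


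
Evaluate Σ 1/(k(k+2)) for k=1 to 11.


1/(k(k+2)) = (1/2)·(1/k - 1/(k+2)) (partial fractions)
Telescoping: Σ = (1/2)·(1 + 1/2 - 1/12 - 1/13) = 209/312

Sum = 209/312


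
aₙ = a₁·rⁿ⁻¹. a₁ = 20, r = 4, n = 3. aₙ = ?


aₙ = a₁·r^(n-1)
= 20×4^2
= 20×16
= 320

a_3 = 320


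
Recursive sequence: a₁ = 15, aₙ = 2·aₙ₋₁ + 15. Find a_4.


Computing step by step:
a_1 = 15
a_2 = 45
a_3 = 105
a_4 = 225


a_4 = 225


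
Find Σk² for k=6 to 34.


Σₖ₌6^34 k² = Σₖ₌₁^34 k² − Σₖ₌₁^5 k²
= 34·35·69/6 − 5·6·11/6
= 13685 − 55 = 13630

Σk² = 13630


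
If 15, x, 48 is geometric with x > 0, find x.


GM = √(15×48) = √720 = 26.8328

GM = 26.8328


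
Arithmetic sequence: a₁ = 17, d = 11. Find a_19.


aₙ = a₁ + (n-1)d
= 17 + (19-1)×11
= 17 + 198
= 215

a_19 = 215


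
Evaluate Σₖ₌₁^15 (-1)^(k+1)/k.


S = 1 - 1/2 + 1/3 - 1/4 + 1/5 - 1/6 + 1/7 - 1/8 ± ...
= 0.7254
(Full series converges to +ln(2) ≈ +0.6931)

S_15 = 0.7254


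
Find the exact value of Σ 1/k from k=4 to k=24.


Σₖ₌4^24 1/k = 1/4 + 1/5 + 1/6 + ... + 1/24
= 693417203/356948592
≈ 1.9426

Sum = 693417203/356948592 ≈ 1.9426


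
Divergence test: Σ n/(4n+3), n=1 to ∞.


lim(n→∞) n/(4n+3) = 1/4 = 1/4  (divide numerator and denominator by n)
lim aₙ = 1/4 ≠ 0 → series DIVERGES

Diverges (lim aₙ = 1/4 ≠ 0)


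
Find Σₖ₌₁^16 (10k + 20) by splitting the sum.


Σ(10k+20) = 10·Σk + 20·n
= 10·136 + 20·16
= 1360 + 320 = 1680

Σ = 1680


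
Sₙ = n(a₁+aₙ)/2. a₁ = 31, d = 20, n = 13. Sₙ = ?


aₙ = 31 + (13-1)×20 = 271
Sₙ = n(a₁+aₙ)/2 = 13×(31+271)/2
= 13×302/2 = 1963

S_13 = 1963


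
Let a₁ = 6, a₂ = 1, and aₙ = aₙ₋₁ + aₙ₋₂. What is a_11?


Computing iteratively: 6, 1, 7, 8, 15, 23, 38, 61, 99, 160, 259
a_11 = 259

a_11 = 259


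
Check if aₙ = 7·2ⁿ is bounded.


aₙ = 7·2ⁿ → as n→∞, aₙ→∞ (since base 2 > 1)
No finite upper bound exists
The sequence is UNBOUNDED

Unbounded (aₙ → ∞ as n → ∞)


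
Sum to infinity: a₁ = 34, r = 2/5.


S∞ = a₁/(1-r) = 34/(1 - 2/5)
= 34/(3/5)
= 170/3

S∞ = 170/3


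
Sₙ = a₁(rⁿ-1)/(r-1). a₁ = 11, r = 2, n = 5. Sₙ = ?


Sₙ = 11×(2^5 - 1)/(2 - 1)
= 11×(32 - 1)/1
= 11×31/1
= 341

S_5 = 341


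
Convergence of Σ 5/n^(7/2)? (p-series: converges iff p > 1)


p-series test: Σ c/n^p converges if p > 1, diverges if p ≤ 1 (constant c > 0 doesn't affect convergence).
p = 7/2
7/2 > 1 → CONVERGES

Converges (p = 7/2 > 1)


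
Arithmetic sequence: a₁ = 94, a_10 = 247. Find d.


d = (aₙ - a₁)/(n-1)
= (247 - 94)/(10-1)
= 153/9 = 17

d = 17


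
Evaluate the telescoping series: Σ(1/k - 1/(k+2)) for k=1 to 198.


Telescoping with gap 2: two head and two tail terms survive.
= (1 + 1/2) - (1/199 + 1/200)
= 3/2 - 1/199 - 1/200 = 59301/39800

Sum = 59301/39800


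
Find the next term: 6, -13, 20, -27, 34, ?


Pattern: alternating sign, magnitude arithmetic (d=7)
Terms: 6, -13, 20, -27, 34
Next term = -41

Next term = -41


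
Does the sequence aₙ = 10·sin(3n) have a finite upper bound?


For all n, -1 ≤ sin(3n) ≤ 1, so -10 ≤ 10·sin(3n) ≤ 10
Lower bound: -10, Upper bound: 10
The sequence IS bounded

Bounded (-10 ≤ aₙ ≤ 10)


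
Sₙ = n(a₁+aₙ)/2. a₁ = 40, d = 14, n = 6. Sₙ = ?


aₙ = 40 + (6-1)×14 = 110
Sₙ = n(a₁+aₙ)/2 = 6×(40+110)/2
= 6×150/2 = 450

S_6 = 450


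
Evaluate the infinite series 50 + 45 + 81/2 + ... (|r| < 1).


S∞ = a₁/(1-r) = 50/(1 - 9/10)
= 50/(1/10)
= 500

S∞ = 500


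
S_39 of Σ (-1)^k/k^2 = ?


S = -1 + 1/4 - 1/9 + 1/16 - 1/25 + 1/36 - 1/49 + 1/64 ± ...
= -0.8228
(Full series converges to -π²/12 ≈ -0.8225)

S_39 = -0.8228


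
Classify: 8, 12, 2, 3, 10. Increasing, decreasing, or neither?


Differences: 4, -10, 1, 7
Difference at position 1 is +4 (> 0) but position 2 is -10 (< 0) — sequence both rises and falls
→ NOT monotonic

Not monotonic


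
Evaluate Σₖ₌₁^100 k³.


n(n+1)/2 = 100×101/2 = 5050
Σk³ = 5050² = 25502500

Σk³ = 25502500


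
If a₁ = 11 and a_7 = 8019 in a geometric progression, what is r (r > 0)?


r^(n-1) = aₙ/a₁
r^6 = 8019/11 = 729
r = 729^(1/6)
= ±3; taking r > 0 gives r = 3

r = 3


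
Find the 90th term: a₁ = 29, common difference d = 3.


aₙ = a₁ + (n-1)d
= 29 + (90-1)×3
= 29 + 267
= 296

a_90 = 296


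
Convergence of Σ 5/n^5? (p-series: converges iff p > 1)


p-series test: Σ c/n^p converges if p > 1, diverges if p ≤ 1 (constant c > 0 doesn't affect convergence).
p = 5
5 > 1 → CONVERGES

Converges (p = 5 > 1)


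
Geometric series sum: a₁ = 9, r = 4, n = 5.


Sₙ = 9×(4^5 - 1)/(4 - 1)
= 9×(1024 - 1)/3
= 9×1023/3
= 3069

S_5 = 3069


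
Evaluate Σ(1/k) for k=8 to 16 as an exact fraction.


Σₖ₌8^16 1/k = 1/8 + 1/9 + 1/10 + 1/11 + 1/12 + 1/13 + 1/14 + 1/15 + 1/16
= 113567/144144
≈ 0.7879

Sum = 113567/144144 ≈ 0.7879


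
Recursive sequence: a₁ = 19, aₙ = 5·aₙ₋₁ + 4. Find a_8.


Computing step by step:
a_1 = 19
a_2 = 99
a_3 = 499
a_4 = 2499
a_5 = 12499
a_6 = 62499
a_7 = 312499
a_8 = 1562499


a_8 = 1562499


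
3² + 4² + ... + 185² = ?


Σₖ₌3^185 k² = Σₖ₌₁^185 k² − Σₖ₌₁^2 k²
= 185·186·371/6 − 2·3·5/6
= 2127685 − 5 = 2127680

Σk² = 2127680


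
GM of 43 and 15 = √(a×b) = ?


GM = √(43×15) = √645 = 25.3969

GM = 25.3969


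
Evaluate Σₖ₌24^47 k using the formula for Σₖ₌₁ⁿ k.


Σₖ₌24^47 k = Σₖ₌₁^47 k − Σₖ₌₁^23 k
= 47·48/2 − 23·24/2
= 1128 − 276 = 852

Σk = 852


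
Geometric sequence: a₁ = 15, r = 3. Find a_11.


aₙ = a₁·r^(n-1)
= 15×3^10
= 15×59049
= 885735

a_11 = 885735


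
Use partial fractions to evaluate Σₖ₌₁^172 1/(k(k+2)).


1/(k(k+2)) = (1/2)·(1/k - 1/(k+2)) (partial fractions)
Telescoping: Σ = (1/2)·(1 + 1/2 - 1/173 - 1/174) = 22403/30102

Sum = 22403/30102


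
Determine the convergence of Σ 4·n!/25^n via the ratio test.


aₙ = 4·n!/25^n
a_{n+1}/aₙ = (n+1)!/25^(n+1) × 25^n/n!  (constant 4 cancels)
= (n+1)/25
L = lim(n→∞) (n+1)/25 = ∞
L > 1 → series DIVERGES

Diverges (ratio test: L = ∞ > 1)


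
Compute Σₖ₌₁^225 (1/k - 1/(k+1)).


Telescoping: adjacent terms cancel.
= 1/1 - 1/226
= 1 - 1/226 = 225/226

Sum = 225/226


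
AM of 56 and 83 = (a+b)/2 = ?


AM = (56 + 83)/2 = 139/2 = 69.5

AM = 69.5


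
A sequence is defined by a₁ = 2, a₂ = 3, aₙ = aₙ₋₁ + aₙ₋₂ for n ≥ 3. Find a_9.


Computing iteratively: 2, 3, 5, 8, 13, 21, 34, 55, 89
a_9 = 89

a_9 = 89


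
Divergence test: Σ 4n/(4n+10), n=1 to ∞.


lim(n→∞) 4n/(4n+10) = 4/4 = 1  (divide numerator and denominator by n)
lim aₙ = 1 ≠ 0 → series DIVERGES

Diverges (lim aₙ = 1 ≠ 0)


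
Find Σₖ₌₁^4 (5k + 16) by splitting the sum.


Σ(5k+16) = 5·Σk + 16·n
= 5·10 + 16·4
= 50 + 64 = 114

Σ = 114


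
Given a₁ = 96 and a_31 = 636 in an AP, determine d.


d = (aₙ - a₁)/(n-1)
= (636 - 96)/(31-1)
= 540/30 = 18

d = 18


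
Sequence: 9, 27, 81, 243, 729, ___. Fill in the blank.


Pattern: geometric (r=3)
Terms: 9, 27, 81, 243, 729
Next term = 2187

Next term = 2187


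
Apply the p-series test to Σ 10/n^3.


p-series test: Σ c/n^p converges if p > 1, diverges if p ≤ 1 (constant c > 0 doesn't affect convergence).
p = 3
3 > 1 → CONVERGES

Converges (p = 3 > 1)


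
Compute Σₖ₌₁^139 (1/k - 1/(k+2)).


Telescoping with gap 2: two head and two tail terms survive.
= (1 + 1/2) - (1/140 + 1/141)
= 3/2 - 1/140 - 1/141 = 29329/19740

Sum = 29329/19740


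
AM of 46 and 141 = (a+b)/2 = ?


AM = (46 + 141)/2 = 187/2 = 93.5

AM = 93.5


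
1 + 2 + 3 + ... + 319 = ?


n(n+1)/2 = 319×320/2 = 102080/2 = 51040

Σk = 51040


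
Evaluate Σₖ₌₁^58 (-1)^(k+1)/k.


S = 1 - 1/2 + 1/3 - 1/4 + 1/5 - 1/6 + 1/7 - 1/8 ± ...
= 0.6846
(Full series converges to +ln(2) ≈ +0.6931)

S_58 = 0.6846


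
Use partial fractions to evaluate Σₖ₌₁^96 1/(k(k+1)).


1/(k(k+1)) = 1/k - 1/(k+1) (partial fractions)
Telescoping: Σ = 1 - 1/97 = 96/97

Sum = 96/97


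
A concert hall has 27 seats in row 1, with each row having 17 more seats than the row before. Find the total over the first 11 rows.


aₙ = 27 + (11-1)×17 = 197
Sₙ = n(a₁+aₙ)/2 = 11×(27+197)/2
= 11×224/2 = 1232

S_11 = 1232


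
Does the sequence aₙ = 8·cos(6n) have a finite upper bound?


For all n, -1 ≤ cos(6n) ≤ 1, so -8 ≤ 8·cos(6n) ≤ 8
Lower bound: -8, Upper bound: 8
The sequence IS bounded

Bounded (-8 ≤ aₙ ≤ 8)


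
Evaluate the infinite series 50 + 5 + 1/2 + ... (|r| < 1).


S∞ = a₁/(1-r) = 50/(1 - 1/10)
= 50/(9/10)
= 500/9

S∞ = 500/9


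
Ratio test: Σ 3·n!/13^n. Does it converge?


aₙ = 3·n!/13^n
a_{n+1}/aₙ = (n+1)!/13^(n+1) × 13^n/n!  (constant 3 cancels)
= (n+1)/13
L = lim(n→∞) (n+1)/13 = ∞
L > 1 → series DIVERGES

Diverges (ratio test: L = ∞ > 1)


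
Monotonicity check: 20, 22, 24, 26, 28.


Differences: 2, 2, 2, 2
All differences > 0 → strictly INCREASING

Monotonically increasing


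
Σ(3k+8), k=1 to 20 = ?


Σ(3k+8) = 3·Σk + 8·n
= 3·210 + 8·20
= 630 + 160 = 790

Σ = 790


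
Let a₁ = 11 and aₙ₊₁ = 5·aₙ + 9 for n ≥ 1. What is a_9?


Computing step by step:
a_1 = 11
a_2 = 64
a_3 = 329
a_4 = 1654
a_5 = 8279
a_6 = 41404
a_7 = 207029
a_8 = 1035154
a_9 = 5175779


a_9 = 5175779


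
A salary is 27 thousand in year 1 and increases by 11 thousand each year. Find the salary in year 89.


aₙ = a₁ + (n-1)d
= 27 + (89-1)×11
= 27 + 968
= 995

a_89 = 995


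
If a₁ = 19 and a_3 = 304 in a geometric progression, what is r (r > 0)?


r^(n-1) = aₙ/a₁
r^2 = 304/19 = 16
r = 16^(1/2)
= ±4; taking r > 0 gives r = 4

r = 4


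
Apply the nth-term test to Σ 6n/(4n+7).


lim(n→∞) 6n/(4n+7) = 6/4 = 3/2  (divide numerator and denominator by n)
lim aₙ = 3/2 ≠ 0 → series DIVERGES

Diverges (lim aₙ = 3/2 ≠ 0)


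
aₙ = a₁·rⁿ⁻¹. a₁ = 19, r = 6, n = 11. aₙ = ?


aₙ = a₁·r^(n-1)
= 19×6^10
= 19×60466176
= 1148857344

a_11 = 1148857344


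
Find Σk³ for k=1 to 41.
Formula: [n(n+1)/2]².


n(n+1)/2 = 41×42/2 = 861
Σk³ = 861² = 741321

Σk³ = 741321


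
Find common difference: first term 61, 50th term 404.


d = (aₙ - a₁)/(n-1)
= (404 - 61)/(50-1)
= 343/49 = 7

d = 7


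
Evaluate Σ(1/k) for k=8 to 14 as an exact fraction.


Σₖ₌8^14 1/k = 1/8 + 1/9 + 1/10 + 1/11 + 1/12 + 1/13 + 1/14
= 237371/360360
≈ 0.6587

Sum = 237371/360360 ≈ 0.6587


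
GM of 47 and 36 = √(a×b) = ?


GM = √(47×36) = √1692 = 41.1339

GM = 41.1339


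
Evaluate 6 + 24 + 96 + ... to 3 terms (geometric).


Sₙ = 6×(4^3 - 1)/(4 - 1)
= 6×(64 - 1)/3
= 6×63/3
= 126

S_3 = 126


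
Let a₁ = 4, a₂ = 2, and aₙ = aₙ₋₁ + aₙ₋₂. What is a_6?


Computing iteratively: 4, 2, 6, 8, 14, 22
a_6 = 22

a_6 = 22


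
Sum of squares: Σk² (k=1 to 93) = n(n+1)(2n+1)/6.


n = 93
n(n+1)(2n+1)/6 = 93×94×187/6
= 1634754/6 = 272459

Σk² = 272459


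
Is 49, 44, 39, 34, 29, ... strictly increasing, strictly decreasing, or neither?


Differences: -5, -5, -5, -5
All differences < 0 → strictly DECREASING

Monotonically decreasing


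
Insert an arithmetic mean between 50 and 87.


AM = (50 + 87)/2 = 137/2 = 68.5

AM = 68.5


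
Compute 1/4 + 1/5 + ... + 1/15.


Σₖ₌4^15 1/k = 1/4 + 1/5 + 1/6 + ... + 1/15
= 535097/360360
≈ 1.4849

Sum = 535097/360360 ≈ 1.4849


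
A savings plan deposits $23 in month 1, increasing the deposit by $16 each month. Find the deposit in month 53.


aₙ = a₁ + (n-1)d
= 23 + (53-1)×16
= 23 + 832
= 855

a_53 = 855


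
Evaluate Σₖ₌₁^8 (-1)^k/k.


S = -1 + 1/2 - 1/3 + 1/4 - 1/5 + 1/6 - 1/7 + 1/8
= -0.6345
(Full series converges to -ln(2) ≈ -0.6931)

S_8 = -0.6345


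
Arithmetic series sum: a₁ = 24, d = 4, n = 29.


aₙ = 24 + (29-1)×4 = 136
Sₙ = n(a₁+aₙ)/2 = 29×(24+136)/2
= 29×160/2 = 2320

S_29 = 2320


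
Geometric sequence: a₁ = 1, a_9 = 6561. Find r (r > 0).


r^(n-1) = aₙ/a₁
r^8 = 6561/1 = 6561
r = 6561^(1/8)
= ±3; taking r > 0 gives r = 3

r = 3


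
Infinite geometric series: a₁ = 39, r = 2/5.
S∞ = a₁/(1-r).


S∞ = a₁/(1-r) = 39/(1 - 2/5)
= 39/(3/5)
= 65

S∞ = 65


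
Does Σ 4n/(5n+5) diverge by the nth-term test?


lim(n→∞) 4n/(5n+5) = 4/5 = 4/5  (divide numerator and denominator by n)
lim aₙ = 4/5 ≠ 0 → series DIVERGES

Diverges (lim aₙ = 4/5 ≠ 0)


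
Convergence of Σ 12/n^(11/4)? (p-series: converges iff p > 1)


p-series test: Σ c/n^p converges if p > 1, diverges if p ≤ 1 (constant c > 0 doesn't affect convergence).
p = 11/4
11/4 > 1 → CONVERGES

Converges (p = 11/4 > 1)


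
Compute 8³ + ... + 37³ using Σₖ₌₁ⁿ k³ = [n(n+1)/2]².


Σₖ₌8^37 k³ = [37·38/2]² − [7·8/2]²
= 494209 − 784 = 493425

Σk³ = 493425


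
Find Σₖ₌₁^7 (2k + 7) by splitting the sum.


Σ(2k+7) = 2·Σk + 7·n
= 2·28 + 7·7
= 56 + 49 = 105

Σ = 105


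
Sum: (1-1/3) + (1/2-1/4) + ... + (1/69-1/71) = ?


Telescoping with gap 2: two head and two tail terms survive.
= (1 + 1/2) - (1/70 + 1/71)
= 3/2 - 1/70 - 1/71 = 3657/2485

Sum = 3657/2485


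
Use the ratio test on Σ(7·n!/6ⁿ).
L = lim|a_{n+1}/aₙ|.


aₙ = 7·n!/6^n
a_{n+1}/aₙ = (n+1)!/6^(n+1) × 6^n/n!  (constant 7 cancels)
= (n+1)/6
L = lim(n→∞) (n+1)/6 = ∞
L > 1 → series DIVERGES

Diverges (ratio test: L = ∞ > 1)


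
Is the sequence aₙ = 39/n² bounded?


a₁ = 39, a₂ = 39/4, a₃ = 39/9, ...
0 < aₙ ≤ 39 for all n ≥ 1
The sequence IS bounded

Bounded (0 < aₙ ≤ 39)


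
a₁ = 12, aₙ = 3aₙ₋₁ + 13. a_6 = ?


Computing step by step:
a_1 = 12
a_2 = 49
a_3 = 160
a_4 = 493
a_5 = 1492
a_6 = 4489


a_6 = 4489


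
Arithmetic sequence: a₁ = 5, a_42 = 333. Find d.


d = (aₙ - a₁)/(n-1)
= (333 - 5)/(42-1)
= 328/41 = 8

d = 8


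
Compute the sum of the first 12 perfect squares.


n = 12
n(n+1)(2n+1)/6 = 12×13×25/6
= 3900/6 = 650

Σk² = 650


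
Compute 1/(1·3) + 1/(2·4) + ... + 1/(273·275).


1/(k(k+2)) = (1/2)·(1/k - 1/(k+2)) (partial fractions)
Telescoping: Σ = (1/2)·(1 + 1/2 - 1/274 - 1/275) = 28119/37675

Sum = 28119/37675


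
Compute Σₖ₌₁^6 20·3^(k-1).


Sₙ = 20×(3^6 - 1)/(3 - 1)
= 20×(729 - 1)/2
= 20×728/2
= 7280

S_6 = 7280


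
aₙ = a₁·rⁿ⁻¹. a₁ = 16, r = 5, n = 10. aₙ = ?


aₙ = a₁·r^(n-1)
= 16×5^9
= 16×1953125
= 31250000

a_10 = 31250000


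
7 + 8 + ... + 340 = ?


Σₖ₌7^340 k = Σₖ₌₁^340 k − Σₖ₌₁^6 k
= 340·341/2 − 6·7/2
= 57970 − 21 = 57949

Σk = 57949


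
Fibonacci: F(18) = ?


Fibonacci sequence: 1, 1, 2, 3, 5, 8, 13, 21, 34, 55, 89, ...
F(18) = 2584

F(18) = 2584


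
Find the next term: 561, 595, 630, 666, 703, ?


Pattern: triangular numbers: n(n+1)/2
Terms: 561, 595, 630, 666, 703
Next term = 741

Next term = 741


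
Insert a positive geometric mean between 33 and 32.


GM = √(33×32) = √1056 = 32.4962

GM = 32.4962


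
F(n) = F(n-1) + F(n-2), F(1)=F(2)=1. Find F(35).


Fibonacci sequence: 1, 1, 2, 3, 5, 8, 13, 21, 34, 55, 89, ...
F(35) = 9227465

F(35) = 9227465


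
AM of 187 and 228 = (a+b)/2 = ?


AM = (187 + 228)/2 = 415/2 = 207.5

AM = 207.5


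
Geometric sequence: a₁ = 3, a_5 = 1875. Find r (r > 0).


r^(n-1) = aₙ/a₁
r^4 = 1875/3 = 625
r = 625^(1/4)
= ±5; taking r > 0 gives r = 5

r = 5


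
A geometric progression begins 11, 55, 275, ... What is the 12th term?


aₙ = a₁·r^(n-1)
= 11×5^11
= 11×48828125
= 537109375

a_12 = 537109375


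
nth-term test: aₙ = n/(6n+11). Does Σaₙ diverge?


lim(n→∞) n/(6n+11) = 1/6 = 1/6  (divide numerator and denominator by n)
lim aₙ = 1/6 ≠ 0 → series DIVERGES

Diverges (lim aₙ = 1/6 ≠ 0)


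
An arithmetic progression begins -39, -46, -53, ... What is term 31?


aₙ = a₁ + (n-1)d
= -39 + (31-1)×-7
= -39 - 210
= -249

a_31 = -249


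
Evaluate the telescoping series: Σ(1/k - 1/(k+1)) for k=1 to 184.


Telescoping: adjacent terms cancel.
= 1/1 - 1/185
= 1 - 1/185 = 184/185

Sum = 184/185


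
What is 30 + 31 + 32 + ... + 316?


Σₖ₌30^316 k = Σₖ₌₁^316 k − Σₖ₌₁^29 k
= 316·317/2 − 29·30/2
= 50086 − 435 = 49651

Σk = 49651


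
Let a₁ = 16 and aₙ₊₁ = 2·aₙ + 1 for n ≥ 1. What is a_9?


Computing step by step:
a_1 = 16
a_2 = 33
a_3 = 67
a_4 = 135
a_5 = 271
a_6 = 543
a_7 = 1087
a_8 = 2175
a_9 = 4351


a_9 = 4351


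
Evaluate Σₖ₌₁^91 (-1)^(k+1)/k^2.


S = 1 - 1/4 + 1/9 - 1/16 + 1/25 - 1/36 + 1/49 - 1/64 ± ...
= 0.8225
(Full series converges to +π²/12 ≈ +0.8225)

S_91 = 0.8225


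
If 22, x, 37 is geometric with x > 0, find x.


GM = √(22×37) = √814 = 28.5307

GM = 28.5307


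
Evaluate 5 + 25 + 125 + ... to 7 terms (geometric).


Sₙ = 5×(5^7 - 1)/(5 - 1)
= 5×(78125 - 1)/4
= 5×78124/4
= 97655

S_7 = 97655


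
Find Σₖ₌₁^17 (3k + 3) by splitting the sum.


Σ(3k+3) = 3·Σk + 3·n
= 3·153 + 3·17
= 459 + 51 = 510

Σ = 510


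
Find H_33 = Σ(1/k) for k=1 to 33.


H_33 = 1/1 + 1/2 + 1/3 + ... + 1/33
= 53676090078349/13127595717600
≈ 4.0888

H_33 = 53676090078349/13127595717600 ≈ 4.0888


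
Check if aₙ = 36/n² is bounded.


a₁ = 36, a₂ = 36/4, a₃ = 36/9, ...
0 < aₙ ≤ 36 for all n ≥ 1
The sequence IS bounded

Bounded (0 < aₙ ≤ 36)


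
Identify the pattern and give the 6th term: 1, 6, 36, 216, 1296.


Pattern: geometric (r=6)
Terms: 1, 6, 36, 216, 1296
Next term = 7776

Next term = 7776


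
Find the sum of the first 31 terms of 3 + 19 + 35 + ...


aₙ = 3 + (31-1)×16 = 483
Sₙ = n(a₁+aₙ)/2 = 31×(3+483)/2
= 31×486/2 = 7533

S_31 = 7533


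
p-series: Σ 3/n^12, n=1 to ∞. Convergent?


p-series test: Σ c/n^p converges if p > 1, diverges if p ≤ 1 (constant c > 0 doesn't affect convergence).
p = 12
12 > 1 → CONVERGES

Converges (p = 12 > 1)


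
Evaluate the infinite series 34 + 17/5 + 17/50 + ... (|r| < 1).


S∞ = a₁/(1-r) = 34/(1 - 1/10)
= 34/(9/10)
= 340/9

S∞ = 340/9


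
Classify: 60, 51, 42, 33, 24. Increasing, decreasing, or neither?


Differences: -9, -9, -9, -9
All differences < 0 → strictly DECREASING

Monotonically decreasing


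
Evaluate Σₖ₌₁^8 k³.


n(n+1)/2 = 8×9/2 = 36
Σk³ = 36² = 1296

Σk³ = 1296


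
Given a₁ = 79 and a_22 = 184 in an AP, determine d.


d = (aₙ - a₁)/(n-1)
= (184 - 79)/(22-1)
= 105/21 = 5

d = 5


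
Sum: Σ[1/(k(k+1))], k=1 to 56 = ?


1/(k(k+1)) = 1/k - 1/(k+1) (partial fractions)
Telescoping: Σ = 1 - 1/57 = 56/57

Sum = 56/57


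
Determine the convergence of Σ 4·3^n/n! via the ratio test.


aₙ = 4·3^n/n!
a_{n+1}/aₙ = 3^(n+1)/(n+1)! × n!/3^n  (constant 4 cancels)
= 3/(n+1)
L = lim(n→∞) 3/(n+1) = 0
L < 1 → series CONVERGES

Converges (ratio test: L = 0 < 1)


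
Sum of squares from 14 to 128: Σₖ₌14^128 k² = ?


Σₖ₌14^128 k² = Σₖ₌₁^128 k² − Σₖ₌₁^13 k²
= 128·129·257/6 − 13·14·27/6
= 707264 − 819 = 706445

Σk² = 706445


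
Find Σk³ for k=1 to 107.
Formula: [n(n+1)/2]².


n(n+1)/2 = 107×108/2 = 5778
Σk³ = 5778² = 33385284

Σk³ = 33385284


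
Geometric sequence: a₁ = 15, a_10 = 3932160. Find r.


r^(n-1) = aₙ/a₁
r^9 = 3932160/15 = 262144
r = 262144^(1/9)
= 4

r = 4


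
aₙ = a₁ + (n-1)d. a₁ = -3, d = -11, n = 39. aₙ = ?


aₙ = a₁ + (n-1)d
= -3 + (39-1)×-11
= -3 - 418
= -421

a_39 = -421


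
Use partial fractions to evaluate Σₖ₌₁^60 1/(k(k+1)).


1/(k(k+1)) = 1/k - 1/(k+1) (partial fractions)
Telescoping: Σ = 1 - 1/61 = 60/61

Sum = 60/61


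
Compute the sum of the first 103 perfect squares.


n = 103
n(n+1)(2n+1)/6 = 103×104×207/6
= 2217384/6 = 369564

Σk² = 369564


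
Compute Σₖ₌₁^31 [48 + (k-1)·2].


aₙ = 48 + (31-1)×2 = 108
Sₙ = n(a₁+aₙ)/2 = 31×(48+108)/2
= 31×156/2 = 2418

S_31 = 2418


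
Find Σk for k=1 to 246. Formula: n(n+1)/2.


n(n+1)/2 = 246×247/2 = 60762/2 = 30381

Σk = 30381


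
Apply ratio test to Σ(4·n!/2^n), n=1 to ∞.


aₙ = 4·n!/2^n
a_{n+1}/aₙ = (n+1)!/2^(n+1) × 2^n/n!  (constant 4 cancels)
= (n+1)/2
L = lim(n→∞) (n+1)/2 = ∞
L > 1 → series DIVERGES

Diverges (ratio test: L = ∞ > 1)


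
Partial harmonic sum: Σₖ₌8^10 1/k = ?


Σₖ₌8^10 1/k = 1/8 + 1/9 + 1/10
= 121/360
≈ 0.3361

Sum = 121/360 ≈ 0.3361


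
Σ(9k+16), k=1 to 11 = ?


Σ(9k+16) = 9·Σk + 16·n
= 9·66 + 16·11
= 594 + 176 = 770

Σ = 770


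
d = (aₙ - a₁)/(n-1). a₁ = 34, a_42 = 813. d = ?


d = (aₙ - a₁)/(n-1)
= (813 - 34)/(42-1)
= 779/41 = 19

d = 19


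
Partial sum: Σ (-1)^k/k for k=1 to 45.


S = -1 + 1/2 - 1/3 + 1/4 - 1/5 + 1/6 - 1/7 + 1/8 ± ...
= -0.7041
(Full series converges to -ln(2) ≈ -0.6931)

S_45 = -0.7041


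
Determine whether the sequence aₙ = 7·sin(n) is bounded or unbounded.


For all n, -1 ≤ sin(n) ≤ 1, so -7 ≤ 7·sin(n) ≤ 7
Lower bound: -7, Upper bound: 7
The sequence IS bounded

Bounded (-7 ≤ aₙ ≤ 7)


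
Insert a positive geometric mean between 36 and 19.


GM = √(36×19) = √684 = 26.1534

GM = 26.1534


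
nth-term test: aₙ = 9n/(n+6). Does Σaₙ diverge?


lim(n→∞) 9n/(n+6) = 9/1 = 9  (divide numerator and denominator by n)
lim aₙ = 9 ≠ 0 → series DIVERGES

Diverges (lim aₙ = 9 ≠ 0)


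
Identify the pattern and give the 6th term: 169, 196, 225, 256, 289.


Pattern: perfect squares: n²
Terms: 169, 196, 225, 256, 289
Next term = 324

Next term = 324


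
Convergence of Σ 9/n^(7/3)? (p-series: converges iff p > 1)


p-series test: Σ c/n^p converges if p > 1, diverges if p ≤ 1 (constant c > 0 doesn't affect convergence).
p = 7/3
7/3 > 1 → CONVERGES

Converges (p = 7/3 > 1)


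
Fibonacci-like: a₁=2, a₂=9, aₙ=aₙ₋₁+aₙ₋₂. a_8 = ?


Computing iteratively: 2, 9, 11, 20, 31, 51, 82, 133
a_8 = 133

a_8 = 133


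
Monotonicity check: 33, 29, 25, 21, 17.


Differences: -4, -4, -4, -4
All differences < 0 → strictly DECREASING

Monotonically decreasing


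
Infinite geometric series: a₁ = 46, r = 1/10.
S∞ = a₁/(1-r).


S∞ = a₁/(1-r) = 46/(1 - 1/10)
= 46/(9/10)
= 460/9

S∞ = 460/9


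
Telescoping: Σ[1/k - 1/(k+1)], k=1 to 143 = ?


Telescoping: adjacent terms cancel.
= 1/1 - 1/144
= 1 - 1/144 = 143/144

Sum = 143/144


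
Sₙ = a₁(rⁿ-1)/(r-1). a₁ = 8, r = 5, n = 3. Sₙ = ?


Sₙ = 8×(5^3 - 1)/(5 - 1)
= 8×(125 - 1)/4
= 8×124/4
= 248

S_3 = 248


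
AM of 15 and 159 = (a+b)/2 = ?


AM = (15 + 159)/2 = 174/2 = 87

AM = 87


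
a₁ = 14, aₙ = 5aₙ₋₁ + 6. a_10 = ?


Computing step by step:
a_1 = 14
a_2 = 76
a_3 = 386
a_4 = 1936
a_5 = 9686
a_6 = 48436
a_7 = 242186
a_8 = 1210936
a_9 = 6054686
a_10 = 30273436


a_10 = 30273436


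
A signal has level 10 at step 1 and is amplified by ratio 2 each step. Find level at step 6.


aₙ = a₁·r^(n-1)
= 10×2^5
= 10×32
= 320

a_6 = 320


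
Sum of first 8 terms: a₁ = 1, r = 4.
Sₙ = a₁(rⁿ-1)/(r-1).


Sₙ = 1×(4^8 - 1)/(4 - 1)
= 1×(65536 - 1)/3
= 1×65535/3
= 21845

S_8 = 21845


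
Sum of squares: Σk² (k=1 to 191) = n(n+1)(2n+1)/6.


n = 191
n(n+1)(2n+1)/6 = 191×192×383/6
= 14045376/6 = 2340896

Σk² = 2340896


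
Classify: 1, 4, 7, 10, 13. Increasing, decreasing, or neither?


Differences: 3, 3, 3, 3
All differences > 0 → strictly INCREASING

Monotonically increasing


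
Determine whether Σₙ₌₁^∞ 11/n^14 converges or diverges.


p-series test: Σ c/n^p converges if p > 1, diverges if p ≤ 1 (constant c > 0 doesn't affect convergence).
p = 14
14 > 1 → CONVERGES

Converges (p = 14 > 1)


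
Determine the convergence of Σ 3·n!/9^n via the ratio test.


aₙ = 3·n!/9^n
a_{n+1}/aₙ = (n+1)!/9^(n+1) × 9^n/n!  (constant 3 cancels)
= (n+1)/9
L = lim(n→∞) (n+1)/9 = ∞
L > 1 → series DIVERGES

Diverges (ratio test: L = ∞ > 1)


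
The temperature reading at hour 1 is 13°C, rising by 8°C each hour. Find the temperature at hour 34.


aₙ = a₁ + (n-1)d
= 13 + (34-1)×8
= 13 + 264
= 277

a_34 = 277


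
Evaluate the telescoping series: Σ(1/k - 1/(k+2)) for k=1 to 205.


Telescoping with gap 2: two head and two tail terms survive.
= (1 + 1/2) - (1/206 + 1/207)
= 3/2 - 1/206 - 1/207 = 31775/21321

Sum = 31775/21321


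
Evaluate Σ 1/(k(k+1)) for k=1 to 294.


1/(k(k+1)) = 1/k - 1/(k+1) (partial fractions)
Telescoping: Σ = 1 - 1/295 = 294/295

Sum = 294/295


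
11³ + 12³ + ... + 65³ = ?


Σₖ₌11^65 k³ = [65·66/2]² − [10·11/2]²
= 4601025 − 3025 = 4598000

Σk³ = 4598000


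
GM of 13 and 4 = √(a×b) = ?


GM = √(13×4) = √52 = 7.2111

GM = 7.2111


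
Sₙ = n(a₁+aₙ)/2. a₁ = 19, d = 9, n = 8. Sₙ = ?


aₙ = 19 + (8-1)×9 = 82
Sₙ = n(a₁+aₙ)/2 = 8×(19+82)/2
= 8×101/2 = 404

S_8 = 404


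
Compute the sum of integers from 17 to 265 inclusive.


Σₖ₌17^265 k = Σₖ₌₁^265 k − Σₖ₌₁^16 k
= 265·266/2 − 16·17/2
= 35245 − 136 = 35109

Σk = 35109


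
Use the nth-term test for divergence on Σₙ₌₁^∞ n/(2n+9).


lim(n→∞) n/(2n+9) = 1/2 = 1/2  (divide numerator and denominator by n)
lim aₙ = 1/2 ≠ 0 → series DIVERGES

Diverges (lim aₙ = 1/2 ≠ 0)


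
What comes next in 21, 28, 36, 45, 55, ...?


Pattern: triangular numbers: n(n+1)/2
Terms: 21, 28, 36, 45, 55
Next term = 66

Next term = 66


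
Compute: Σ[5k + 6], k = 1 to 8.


Σ(5k+6) = 5·Σk + 6·n
= 5·36 + 6·8
= 180 + 48 = 228

Σ = 228


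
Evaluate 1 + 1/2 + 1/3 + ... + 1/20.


H_20 = 1/1 + 1/2 + 1/3 + ... + 1/20
= 55835135/15519504
≈ 3.5977

H_20 = 55835135/15519504 ≈ 3.5977


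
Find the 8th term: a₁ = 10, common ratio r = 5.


aₙ = a₁·r^(n-1)
= 10×5^7
= 10×78125
= 781250

a_8 = 781250


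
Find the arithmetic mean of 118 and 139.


AM = (118 + 139)/2 = 257/2 = 128.5

AM = 128.5


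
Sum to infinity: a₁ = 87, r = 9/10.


S∞ = a₁/(1-r) = 87/(1 - 9/10)
= 87/(1/10)
= 870

S∞ = 870


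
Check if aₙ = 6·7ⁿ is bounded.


aₙ = 6·7ⁿ → as n→∞, aₙ→∞ (since base 7 > 1)
No finite upper bound exists
The sequence is UNBOUNDED

Unbounded (aₙ → ∞ as n → ∞)


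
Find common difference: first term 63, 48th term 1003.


d = (aₙ - a₁)/(n-1)
= (1003 - 63)/(48-1)
= 940/47 = 20

d = 20


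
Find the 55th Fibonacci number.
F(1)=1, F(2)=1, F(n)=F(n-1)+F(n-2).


Fibonacci sequence: 1, 1, 2, 3, 5, 8, 13, 21, 34, 55, 89, ...
F(55) = 139583862445

F(55) = 139583862445


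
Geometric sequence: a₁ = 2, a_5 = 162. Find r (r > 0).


r^(n-1) = aₙ/a₁
r^4 = 162/2 = 81
r = 81^(1/4)
= ±3; taking r > 0 gives r = 3

r = 3


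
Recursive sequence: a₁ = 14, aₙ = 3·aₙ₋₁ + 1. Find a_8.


Computing step by step:
a_1 = 14
a_2 = 43
a_3 = 130
a_4 = 391
a_5 = 1174
a_6 = 3523
a_7 = 10570
a_8 = 31711


a_8 = 31711


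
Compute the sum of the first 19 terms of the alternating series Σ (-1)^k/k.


S = -1 + 1/2 - 1/3 + 1/4 - 1/5 + 1/6 - 1/7 + 1/8 ± ...
= -0.7188
(Full series converges to -ln(2) ≈ -0.6931)

S_19 = -0.7188


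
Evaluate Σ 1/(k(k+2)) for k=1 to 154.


1/(k(k+2)) = (1/2)·(1/k - 1/(k+2)) (partial fractions)
Telescoping: Σ = (1/2)·(1 + 1/2 - 1/155 - 1/156) = 35959/48360

Sum = 35959/48360


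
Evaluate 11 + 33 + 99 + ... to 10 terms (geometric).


Sₙ = 11×(3^10 - 1)/(3 - 1)
= 11×(59049 - 1)/2
= 11×59048/2
= 324764

S_10 = 324764


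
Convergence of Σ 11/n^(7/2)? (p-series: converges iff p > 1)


p-series test: Σ c/n^p converges if p > 1, diverges if p ≤ 1 (constant c > 0 doesn't affect convergence).
p = 7/2
7/2 > 1 → CONVERGES

Converges (p = 7/2 > 1)


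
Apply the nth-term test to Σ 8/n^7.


lim(n→∞) 8/n^7 = 0
lim aₙ = 0 → nth-term test is INCONCLUSIVE
(Need other tests; this is actually a convergent p-series with p=7 > 1)

Inconclusive (lim aₙ = 0; need another test)


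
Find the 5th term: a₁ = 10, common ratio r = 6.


aₙ = a₁·r^(n-1)
= 10×6^4
= 10×1296
= 12960

a_5 = 12960


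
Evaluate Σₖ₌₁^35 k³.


n(n+1)/2 = 35×36/2 = 630
Σk³ = 630² = 396900

Σk³ = 396900


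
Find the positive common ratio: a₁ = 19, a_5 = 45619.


r^(n-1) = aₙ/a₁
r^4 = 45619/19 = 2401
r = 2401^(1/4)
= ±7; taking r > 0 gives r = 7

r = 7


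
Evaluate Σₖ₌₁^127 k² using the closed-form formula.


n = 127
n(n+1)(2n+1)/6 = 127×128×255/6
= 4145280/6 = 690880

Σk² = 690880


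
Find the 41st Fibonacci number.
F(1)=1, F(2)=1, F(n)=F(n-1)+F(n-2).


Fibonacci sequence: 1, 1, 2, 3, 5, 8, 13, 21, 34, 55, 89, ...
F(41) = 165580141

F(41) = 165580141


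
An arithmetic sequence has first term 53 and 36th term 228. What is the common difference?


d = (aₙ - a₁)/(n-1)
= (228 - 53)/(36-1)
= 175/35 = 5

d = 5


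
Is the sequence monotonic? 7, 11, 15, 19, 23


Differences: 4, 4, 4, 4
All differences > 0 → strictly INCREASING

Monotonically increasing


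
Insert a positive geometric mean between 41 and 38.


GM = √(41×38) = √1558 = 39.4715

GM = 39.4715


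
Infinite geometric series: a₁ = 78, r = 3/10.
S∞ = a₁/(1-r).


S∞ = a₁/(1-r) = 78/(1 - 3/10)
= 78/(7/10)
= 780/7

S∞ = 780/7


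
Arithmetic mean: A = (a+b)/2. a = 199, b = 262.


AM = (199 + 262)/2 = 461/2 = 230.5

AM = 230.5


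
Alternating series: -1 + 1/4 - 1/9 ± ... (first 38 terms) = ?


S = -1 + 1/4 - 1/9 + 1/16 - 1/25 + 1/36 - 1/49 + 1/64 ± ...
= -0.8221
(Full series converges to -π²/12 ≈ -0.8225)

S_38 = -0.8221


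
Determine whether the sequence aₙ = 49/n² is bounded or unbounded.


a₁ = 49, a₂ = 49/4, a₃ = 49/9, ...
0 < aₙ ≤ 49 for all n ≥ 1
The sequence IS bounded

Bounded (0 < aₙ ≤ 49)


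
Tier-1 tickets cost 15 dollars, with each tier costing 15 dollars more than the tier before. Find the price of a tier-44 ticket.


aₙ = a₁ + (n-1)d
= 15 + (44-1)×15
= 15 + 645
= 660

a_44 = 660


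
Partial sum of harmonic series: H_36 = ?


H_36 = 1/1 + 1/2 + 1/3 + ... + 1/36
= 54801925434709/13127595717600
≈ 4.1746

H_36 = 54801925434709/13127595717600 ≈ 4.1746


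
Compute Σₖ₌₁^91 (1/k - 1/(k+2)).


Telescoping with gap 2: two head and two tail terms survive.
= (1 + 1/2) - (1/92 + 1/93)
= 3/2 - 1/92 - 1/93 = 12649/8556

Sum = 12649/8556


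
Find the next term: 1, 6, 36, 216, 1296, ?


Pattern: geometric (r=6)
Terms: 1, 6, 36, 216, 1296
Next term = 7776

Next term = 7776


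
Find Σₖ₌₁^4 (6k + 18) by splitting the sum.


Σ(6k+18) = 6·Σk + 18·n
= 6·10 + 18·4
= 60 + 72 = 132

Σ = 132


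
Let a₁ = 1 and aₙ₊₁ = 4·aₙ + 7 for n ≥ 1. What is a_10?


Computing step by step:
a_1 = 1
a_2 = 11
a_3 = 51
a_4 = 211
a_5 = 851
a_6 = 3411
a_7 = 13651
a_8 = 54611
a_9 = 218451
a_10 = 873811


a_10 = 873811


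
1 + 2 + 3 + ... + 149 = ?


n(n+1)/2 = 149×150/2 = 22350/2 = 11175

Σk = 11175


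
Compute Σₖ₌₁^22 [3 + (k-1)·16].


aₙ = 3 + (22-1)×16 = 339
Sₙ = n(a₁+aₙ)/2 = 22×(3+339)/2
= 22×342/2 = 3762

S_22 = 3762


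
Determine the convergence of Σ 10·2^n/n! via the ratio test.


aₙ = 10·2^n/n!
a_{n+1}/aₙ = 2^(n+1)/(n+1)! × n!/2^n  (constant 10 cancels)
= 2/(n+1)
L = lim(n→∞) 2/(n+1) = 0
L < 1 → series CONVERGES

Converges (ratio test: L = 0 < 1)


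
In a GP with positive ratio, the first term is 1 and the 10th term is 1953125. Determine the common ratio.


r^(n-1) = aₙ/a₁
r^9 = 1953125/1 = 1953125
r = 1953125^(1/9)
= 5

r = 5


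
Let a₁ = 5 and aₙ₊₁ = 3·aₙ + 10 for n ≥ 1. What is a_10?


Computing step by step:
a_1 = 5
a_2 = 25
a_3 = 85
a_4 = 265
a_5 = 805
a_6 = 2425
a_7 = 7285
a_8 = 21865
a_9 = 65605
a_10 = 196825


a_10 = 196825


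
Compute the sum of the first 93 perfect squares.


n = 93
n(n+1)(2n+1)/6 = 93×94×187/6
= 1634754/6 = 272459

Σk² = 272459


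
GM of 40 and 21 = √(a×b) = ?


GM = √(40×21) = √840 = 28.9828

GM = 28.9828


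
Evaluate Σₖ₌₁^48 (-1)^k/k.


S = -1 + 1/2 - 1/3 + 1/4 - 1/5 + 1/6 - 1/7 + 1/8 ± ...
= -0.6828
(Full series converges to -ln(2) ≈ -0.6931)

S_48 = -0.6828


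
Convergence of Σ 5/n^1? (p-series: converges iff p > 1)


p-series test: Σ c/n^p converges if p > 1, diverges if p ≤ 1 (constant c > 0 doesn't affect convergence).
p = 1
1 ≤ 1 → DIVERGES

Diverges (p = 1 ≤ 1)


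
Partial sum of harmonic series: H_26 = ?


H_26 = 1/1 + 1/2 + 1/3 + ... + 1/26
= 34395742267/8923714800
≈ 3.8544

H_26 = 34395742267/8923714800 ≈ 3.8544


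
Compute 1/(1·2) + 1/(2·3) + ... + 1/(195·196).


1/(k(k+1)) = 1/k - 1/(k+1) (partial fractions)
Telescoping: Σ = 1 - 1/196 = 195/196

Sum = 195/196


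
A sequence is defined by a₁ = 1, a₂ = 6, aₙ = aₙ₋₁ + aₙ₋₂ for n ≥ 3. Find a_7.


Computing iteratively: 1, 6, 7, 13, 20, 33, 53
a_7 = 53

a_7 = 53


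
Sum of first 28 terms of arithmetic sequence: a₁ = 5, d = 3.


aₙ = 5 + (28-1)×3 = 86
Sₙ = n(a₁+aₙ)/2 = 28×(5+86)/2
= 28×91/2 = 1274

S_28 = 1274


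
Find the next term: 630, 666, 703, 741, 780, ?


Pattern: triangular numbers: n(n+1)/2
Terms: 630, 666, 703, 741, 780
Next term = 820

Next term = 820


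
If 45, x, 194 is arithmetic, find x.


AM = (45 + 194)/2 = 239/2 = 119.5

AM = 119.5


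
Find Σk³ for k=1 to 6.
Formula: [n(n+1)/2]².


n(n+1)/2 = 6×7/2 = 21
Σk³ = 21² = 441

Σk³ = 441


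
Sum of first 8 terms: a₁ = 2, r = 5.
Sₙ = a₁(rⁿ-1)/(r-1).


Sₙ = 2×(5^8 - 1)/(5 - 1)
= 2×(390625 - 1)/4
= 2×390624/4
= 195312

S_8 = 195312


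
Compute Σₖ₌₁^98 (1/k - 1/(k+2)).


Telescoping with gap 2: two head and two tail terms survive.
= (1 + 1/2) - (1/99 + 1/100)
= 3/2 - 1/99 - 1/100 = 14651/9900

Sum = 14651/9900
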